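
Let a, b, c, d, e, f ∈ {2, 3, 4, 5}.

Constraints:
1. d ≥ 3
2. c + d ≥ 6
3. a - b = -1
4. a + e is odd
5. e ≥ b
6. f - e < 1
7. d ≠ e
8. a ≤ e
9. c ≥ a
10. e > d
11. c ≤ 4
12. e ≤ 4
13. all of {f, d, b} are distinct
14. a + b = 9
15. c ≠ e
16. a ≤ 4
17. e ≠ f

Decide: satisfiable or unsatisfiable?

From constraints 9 and 11: a ≤ c ≤ 4. From constraints 5 and 12: b ≤ e ≤ 4. Hence a + b ≤ 8. But constraint 14 requires a + b = 9, and 9 > 8. Contradiction.

Unsatisfiable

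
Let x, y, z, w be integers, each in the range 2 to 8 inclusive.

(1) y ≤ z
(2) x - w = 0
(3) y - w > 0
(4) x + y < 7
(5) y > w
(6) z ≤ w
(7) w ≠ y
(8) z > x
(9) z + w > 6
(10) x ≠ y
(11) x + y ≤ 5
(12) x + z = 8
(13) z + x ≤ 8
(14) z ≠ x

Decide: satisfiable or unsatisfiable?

Unsatisfiable

Constraints 1, 5, and 6 give y ≤ z, z ≤ w, w < y. Chaining: y ≤ z ≤ w < y, which forces y < y — impossible.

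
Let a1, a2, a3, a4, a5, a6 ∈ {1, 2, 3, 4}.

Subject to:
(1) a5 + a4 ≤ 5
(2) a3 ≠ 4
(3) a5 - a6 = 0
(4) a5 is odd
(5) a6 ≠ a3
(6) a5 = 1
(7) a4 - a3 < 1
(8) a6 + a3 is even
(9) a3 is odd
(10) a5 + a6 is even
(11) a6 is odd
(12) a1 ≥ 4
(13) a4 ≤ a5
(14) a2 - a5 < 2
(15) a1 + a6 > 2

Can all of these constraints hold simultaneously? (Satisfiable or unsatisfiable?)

Satisfiable

Take a1 = 4, a2 = 2, a3 = 3, a4 = 1, a5 = 1, a6 = 1. Then constraint 1: a5 + a4 = 2; constraint 3: a5 - a6 = 0, and every other listed constraint is also met.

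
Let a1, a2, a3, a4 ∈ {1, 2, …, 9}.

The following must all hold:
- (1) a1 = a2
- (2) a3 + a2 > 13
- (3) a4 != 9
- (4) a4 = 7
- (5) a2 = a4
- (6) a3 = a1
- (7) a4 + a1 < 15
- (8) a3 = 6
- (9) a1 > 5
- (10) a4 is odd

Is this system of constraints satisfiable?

Unsatisfiable

Constraint 8 fixes a3 = 6 and constraint 4 fixes a4 = 7. Constraints 1, 5, and 6 give a3 = a1 = a2 = a4, so a3 = a4. But 6 ≠ 7 — contradiction.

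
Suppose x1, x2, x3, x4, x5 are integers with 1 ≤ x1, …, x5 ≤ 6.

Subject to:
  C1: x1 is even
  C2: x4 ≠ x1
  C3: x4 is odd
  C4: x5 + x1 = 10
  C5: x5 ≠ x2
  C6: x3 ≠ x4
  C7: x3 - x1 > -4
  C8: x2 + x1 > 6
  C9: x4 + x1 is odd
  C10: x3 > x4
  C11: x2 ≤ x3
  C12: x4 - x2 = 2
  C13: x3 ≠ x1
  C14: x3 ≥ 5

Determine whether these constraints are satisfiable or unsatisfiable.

Try x1 = 6, x2 = 1, x3 = 5, x4 = 3, x5 = 4.
Check constraint 4: x5 + x1 = 10; constraint 7: x3 - x1 = -1; constraint 8: x2 + x1 = 7. The remaining constraints are straightforward to verify.

Satisfiable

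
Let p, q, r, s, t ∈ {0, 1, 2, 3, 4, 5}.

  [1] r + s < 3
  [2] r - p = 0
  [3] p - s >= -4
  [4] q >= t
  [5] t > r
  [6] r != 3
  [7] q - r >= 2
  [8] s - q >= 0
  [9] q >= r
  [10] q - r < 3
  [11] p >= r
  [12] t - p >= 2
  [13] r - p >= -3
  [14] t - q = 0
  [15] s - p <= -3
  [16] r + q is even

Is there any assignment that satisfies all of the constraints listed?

Constraints 7, 8, 13, and 15 give p − s ≥ 3, s − q ≥ 0, q − r ≥ 2, r − p ≥ -3.
Adding all 4 inequalities: the left sides telescope to 0, and the right sides sum to 3 + 0 + 2 + (-3) = 2. So 0 ≥ 2, which is false.

Unsatisfiable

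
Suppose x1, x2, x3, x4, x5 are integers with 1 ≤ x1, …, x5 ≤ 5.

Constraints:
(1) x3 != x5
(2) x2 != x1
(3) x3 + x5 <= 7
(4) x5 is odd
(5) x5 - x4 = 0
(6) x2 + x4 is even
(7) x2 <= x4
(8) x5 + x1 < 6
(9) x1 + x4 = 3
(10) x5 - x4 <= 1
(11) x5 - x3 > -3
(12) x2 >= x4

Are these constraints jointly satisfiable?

The assignment x1 = 2, x2 = 1, x3 = 3, x4 = 1, x5 = 1 works:
  constraint 3 holds since x3 + x5 = 4.
  constraint 5 holds since x5 - x4 = 0.
The rest check out directly.

Satisfiable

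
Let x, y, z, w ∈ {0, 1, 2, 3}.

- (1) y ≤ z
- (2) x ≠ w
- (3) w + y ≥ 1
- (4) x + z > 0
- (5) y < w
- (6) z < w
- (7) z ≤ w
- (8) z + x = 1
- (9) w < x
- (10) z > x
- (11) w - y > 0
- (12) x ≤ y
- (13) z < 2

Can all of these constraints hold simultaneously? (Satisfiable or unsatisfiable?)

Constraints 1, 7, 9, and 12 give w < x, x ≤ y, y ≤ z, z ≤ w. Chaining: w < x ≤ y ≤ z ≤ w, which forces w < w — impossible.

Unsatisfiable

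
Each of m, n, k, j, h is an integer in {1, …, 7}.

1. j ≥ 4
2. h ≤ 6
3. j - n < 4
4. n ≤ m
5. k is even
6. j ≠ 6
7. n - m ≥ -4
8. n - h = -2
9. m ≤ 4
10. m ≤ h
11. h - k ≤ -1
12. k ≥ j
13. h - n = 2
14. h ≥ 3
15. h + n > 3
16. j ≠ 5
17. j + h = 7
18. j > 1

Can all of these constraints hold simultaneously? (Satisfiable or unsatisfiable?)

Take m = 3, n = 1, k = 4, j = 4, h = 3. Then constraint 3: j - n = 3; constraint 7: n - m = -2; constraint 8: n - h = -2, and every other listed constraint is also met.

Satisfiable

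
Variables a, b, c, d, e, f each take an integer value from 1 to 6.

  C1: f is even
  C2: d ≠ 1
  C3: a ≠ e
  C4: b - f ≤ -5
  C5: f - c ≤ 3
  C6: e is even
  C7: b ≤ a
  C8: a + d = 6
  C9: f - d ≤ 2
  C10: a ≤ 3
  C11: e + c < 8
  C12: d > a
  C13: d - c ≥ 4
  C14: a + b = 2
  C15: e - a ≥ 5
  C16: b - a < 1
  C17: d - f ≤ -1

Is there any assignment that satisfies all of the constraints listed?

Unsatisfiable

Constraints 5, 13, and 17 give f − d ≥ 1, d − c ≥ 4, c − f ≥ -3.
Adding all 3 inequalities: the left sides telescope to 0, and the right sides sum to 1 + 4 + (-3) = 2. So 0 ≥ 2, which is false.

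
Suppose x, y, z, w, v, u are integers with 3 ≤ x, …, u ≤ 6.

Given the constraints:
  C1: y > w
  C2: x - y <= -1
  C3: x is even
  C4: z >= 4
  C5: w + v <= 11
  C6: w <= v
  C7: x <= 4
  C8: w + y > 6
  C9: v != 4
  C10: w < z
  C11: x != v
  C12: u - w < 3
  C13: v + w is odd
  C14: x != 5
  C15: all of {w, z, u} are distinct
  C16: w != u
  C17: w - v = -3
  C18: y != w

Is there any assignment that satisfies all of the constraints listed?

One satisfying assignment is x = 4, y = 6, z = 4, w = 3, v = 6, u = 5.
For the less obvious constraints — constraint 2: x - y = -2; constraint 5: w + v = 9 — and the others hold by inspection.

Satisfiable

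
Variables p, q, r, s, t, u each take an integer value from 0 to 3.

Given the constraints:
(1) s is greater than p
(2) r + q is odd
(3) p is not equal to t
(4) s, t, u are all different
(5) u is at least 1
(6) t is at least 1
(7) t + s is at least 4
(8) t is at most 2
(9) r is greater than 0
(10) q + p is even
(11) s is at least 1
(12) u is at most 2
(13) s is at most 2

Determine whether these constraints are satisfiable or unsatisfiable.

Unsatisfiable

Constraints 5, 6, 8, 11, 12, and 13 confine each of s, t, u to the 2 values {1, 2}.
Constraint 4 requires all 3 of them to be distinct, but only 2 values are available — impossible by the pigeonhole principle.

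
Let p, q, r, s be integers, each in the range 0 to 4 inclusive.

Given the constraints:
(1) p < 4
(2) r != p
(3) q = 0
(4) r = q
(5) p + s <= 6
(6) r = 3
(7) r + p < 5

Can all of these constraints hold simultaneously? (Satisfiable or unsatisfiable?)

Constraint 6 fixes r = 3 and constraint 3 fixes q = 0, but constraint 4 requires r = q. Since 3 ≠ 0, contradiction.

Unsatisfiable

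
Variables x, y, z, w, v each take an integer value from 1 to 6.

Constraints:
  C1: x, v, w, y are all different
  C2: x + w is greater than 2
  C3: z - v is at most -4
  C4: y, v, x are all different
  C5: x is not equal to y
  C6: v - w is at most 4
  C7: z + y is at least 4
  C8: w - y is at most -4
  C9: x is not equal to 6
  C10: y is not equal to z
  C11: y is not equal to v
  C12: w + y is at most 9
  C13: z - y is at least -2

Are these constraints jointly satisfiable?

Constraints 3, 6, 8, and 13 give z − y ≥ -2, y − w ≥ 4, w − v ≥ -4, v − z ≥ 4.
Adding all 4 inequalities: the left sides telescope to 0, and the right sides sum to (-2) + 4 + (-4) + 4 = 2. So 0 ≥ 2, which is false.

Unsatisfiable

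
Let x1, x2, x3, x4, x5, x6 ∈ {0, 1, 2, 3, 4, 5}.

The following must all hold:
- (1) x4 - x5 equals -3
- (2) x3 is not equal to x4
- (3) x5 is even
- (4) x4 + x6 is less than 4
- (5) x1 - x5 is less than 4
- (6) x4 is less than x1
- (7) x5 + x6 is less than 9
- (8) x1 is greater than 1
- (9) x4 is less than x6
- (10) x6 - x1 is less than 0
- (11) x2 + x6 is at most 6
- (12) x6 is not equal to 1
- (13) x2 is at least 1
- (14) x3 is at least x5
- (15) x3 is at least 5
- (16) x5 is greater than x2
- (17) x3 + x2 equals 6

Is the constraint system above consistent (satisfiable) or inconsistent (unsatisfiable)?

Try x1 = 5, x2 = 1, x3 = 5, x4 = 1, x5 = 4, x6 = 2.
Check constraint 1: x4 - x5 = -3; constraint 4: x4 + x6 = 3; constraint 5: x1 - x5 = 1. The remaining constraints are straightforward to verify.

Satisfiable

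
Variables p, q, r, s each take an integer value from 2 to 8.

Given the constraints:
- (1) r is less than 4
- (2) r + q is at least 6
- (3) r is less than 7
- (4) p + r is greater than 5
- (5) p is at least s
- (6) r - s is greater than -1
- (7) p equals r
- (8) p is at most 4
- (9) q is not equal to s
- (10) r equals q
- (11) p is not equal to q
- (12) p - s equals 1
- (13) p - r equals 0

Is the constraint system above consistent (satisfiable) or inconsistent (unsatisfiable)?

From constraints 7 and 10, p = r = q, so p = q. But constraint 11 says p ≠ q. Contradiction.

Unsatisfiable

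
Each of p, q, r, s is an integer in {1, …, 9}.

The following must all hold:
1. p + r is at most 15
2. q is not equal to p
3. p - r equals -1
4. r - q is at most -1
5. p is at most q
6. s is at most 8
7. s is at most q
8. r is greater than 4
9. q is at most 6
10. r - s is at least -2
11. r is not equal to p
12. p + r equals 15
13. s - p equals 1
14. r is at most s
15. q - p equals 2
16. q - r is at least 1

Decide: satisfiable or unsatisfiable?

From constraints 5 and 9: p ≤ q ≤ 6. From constraints 6 and 14: r ≤ s ≤ 8. Hence p + r ≤ 14. But constraint 12 requires p + r = 15, and 15 > 14. Contradiction.

Unsatisfiable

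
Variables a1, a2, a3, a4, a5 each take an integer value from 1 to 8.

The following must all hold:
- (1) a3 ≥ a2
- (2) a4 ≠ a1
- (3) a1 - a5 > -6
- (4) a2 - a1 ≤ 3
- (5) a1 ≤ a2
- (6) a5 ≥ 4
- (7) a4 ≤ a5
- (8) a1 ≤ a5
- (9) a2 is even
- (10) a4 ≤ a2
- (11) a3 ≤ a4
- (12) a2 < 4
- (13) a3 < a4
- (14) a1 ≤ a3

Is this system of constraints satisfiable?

Unsatisfiable

Constraints 1, 10, and 13 give a4 ≤ a2, a2 ≤ a3, a3 < a4. Chaining: a4 ≤ a2 ≤ a3 < a4, which forces a4 < a4 — impossible.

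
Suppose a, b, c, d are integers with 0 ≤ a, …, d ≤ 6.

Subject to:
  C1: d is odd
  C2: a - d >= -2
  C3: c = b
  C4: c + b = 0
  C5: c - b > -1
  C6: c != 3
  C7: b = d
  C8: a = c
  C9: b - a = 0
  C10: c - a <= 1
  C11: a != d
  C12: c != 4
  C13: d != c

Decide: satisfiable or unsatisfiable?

Unsatisfiable

From constraints 3, 7, and 8, a = c = b = d, so a = d. But constraint 11 says a ≠ d. Contradiction.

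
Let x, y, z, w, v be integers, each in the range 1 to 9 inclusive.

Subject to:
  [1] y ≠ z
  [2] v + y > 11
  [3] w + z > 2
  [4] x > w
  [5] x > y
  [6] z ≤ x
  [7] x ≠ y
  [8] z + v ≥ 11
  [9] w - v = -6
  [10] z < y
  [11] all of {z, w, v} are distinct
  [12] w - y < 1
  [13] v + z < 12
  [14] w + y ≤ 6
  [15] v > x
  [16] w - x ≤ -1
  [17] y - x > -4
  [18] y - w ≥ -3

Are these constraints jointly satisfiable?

Satisfiable

The assignment x = 6, y = 3, z = 2, w = 3, v = 9 works:
  constraint 2 holds since v + y = 12.
  constraint 3 holds since w + z = 5.
The rest check out directly.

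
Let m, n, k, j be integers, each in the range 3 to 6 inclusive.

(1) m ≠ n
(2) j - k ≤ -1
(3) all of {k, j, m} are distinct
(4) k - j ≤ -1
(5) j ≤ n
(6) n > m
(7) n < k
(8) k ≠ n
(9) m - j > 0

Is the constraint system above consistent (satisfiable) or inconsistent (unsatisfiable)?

Unsatisfiable

Constraints 4, 6, 7, and 9 give k < j, j < m, m < n, n < k. Chaining: k < j < m < n < k, which forces k < k — impossible.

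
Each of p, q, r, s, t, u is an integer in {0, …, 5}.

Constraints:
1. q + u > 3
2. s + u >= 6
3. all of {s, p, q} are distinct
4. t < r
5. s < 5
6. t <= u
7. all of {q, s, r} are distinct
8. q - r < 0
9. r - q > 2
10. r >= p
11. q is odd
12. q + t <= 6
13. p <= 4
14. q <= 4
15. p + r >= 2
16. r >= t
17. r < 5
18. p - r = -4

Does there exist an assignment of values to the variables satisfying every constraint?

Take p = 0, q = 1, r = 4, s = 3, t = 3, u = 5. Then constraint 1: q + u = 6; constraint 2: s + u = 8; constraint 8: q - r = -3, and every other listed constraint is also met.

Satisfiable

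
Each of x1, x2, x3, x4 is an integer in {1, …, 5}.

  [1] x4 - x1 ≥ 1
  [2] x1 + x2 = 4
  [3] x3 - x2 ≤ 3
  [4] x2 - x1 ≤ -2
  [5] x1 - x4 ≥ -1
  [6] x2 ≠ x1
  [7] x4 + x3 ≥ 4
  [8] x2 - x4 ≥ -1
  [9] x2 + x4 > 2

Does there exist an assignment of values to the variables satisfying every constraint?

Constraints 1, 4, and 8 give x1 − x2 ≥ 2, x2 − x4 ≥ -1, x4 − x1 ≥ 1.
Adding all 3 inequalities: the left sides telescope to 0, and the right sides sum to 2 + (-1) + 1 = 2. So 0 ≥ 2, which is false.

Unsatisfiable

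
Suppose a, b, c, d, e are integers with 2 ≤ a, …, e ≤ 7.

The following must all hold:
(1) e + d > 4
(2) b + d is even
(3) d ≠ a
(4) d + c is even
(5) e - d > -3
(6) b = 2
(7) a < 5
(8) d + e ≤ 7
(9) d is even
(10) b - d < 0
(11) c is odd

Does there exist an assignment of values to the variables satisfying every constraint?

Constraint 9 makes d even and constraint 11 makes c odd, so d + c must be odd. Constraint 4 says d + c is even — contradiction.

Unsatisfiable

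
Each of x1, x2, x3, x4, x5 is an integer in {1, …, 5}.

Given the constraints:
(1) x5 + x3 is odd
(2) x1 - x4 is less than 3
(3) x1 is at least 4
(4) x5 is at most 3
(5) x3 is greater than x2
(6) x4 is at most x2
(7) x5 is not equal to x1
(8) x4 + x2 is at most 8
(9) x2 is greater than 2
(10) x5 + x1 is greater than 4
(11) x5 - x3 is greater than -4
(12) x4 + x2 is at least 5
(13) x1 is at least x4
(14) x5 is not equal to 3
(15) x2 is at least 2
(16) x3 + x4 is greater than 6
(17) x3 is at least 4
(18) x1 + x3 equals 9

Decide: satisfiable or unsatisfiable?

Setting (x1, x2, x3, x4, x5) = (4, 4, 5, 2, 2) satisfies everything: constraint 2: x1 - x4 = 2; constraint 8: x4 + x2 = 6; constraint 10: x5 + x1 = 6, and the others follow.

Satisfiable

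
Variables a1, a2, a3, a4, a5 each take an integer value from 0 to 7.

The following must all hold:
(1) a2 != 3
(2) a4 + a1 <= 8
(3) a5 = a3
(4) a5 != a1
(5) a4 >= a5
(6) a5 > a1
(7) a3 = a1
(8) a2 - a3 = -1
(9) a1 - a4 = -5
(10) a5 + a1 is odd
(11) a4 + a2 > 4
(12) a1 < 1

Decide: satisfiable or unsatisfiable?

Unsatisfiable

From constraints 3 and 7, a5 = a3 = a1, so a5 = a1. But constraint 4 says a5 ≠ a1. Contradiction.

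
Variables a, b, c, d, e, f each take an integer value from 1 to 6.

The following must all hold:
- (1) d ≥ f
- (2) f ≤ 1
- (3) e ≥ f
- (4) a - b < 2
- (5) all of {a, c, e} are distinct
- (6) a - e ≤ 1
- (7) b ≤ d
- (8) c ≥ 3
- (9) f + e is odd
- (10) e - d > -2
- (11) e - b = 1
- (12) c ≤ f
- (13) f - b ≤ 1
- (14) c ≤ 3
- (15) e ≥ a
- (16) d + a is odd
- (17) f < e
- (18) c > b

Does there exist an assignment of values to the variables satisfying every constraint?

Unsatisfiable

From constraints 8 and 12: f ≥ c and c ≥ 3, so f ≥ 3. From constraint 2: f ≤ 1. But 1 < 3, so no value of f works.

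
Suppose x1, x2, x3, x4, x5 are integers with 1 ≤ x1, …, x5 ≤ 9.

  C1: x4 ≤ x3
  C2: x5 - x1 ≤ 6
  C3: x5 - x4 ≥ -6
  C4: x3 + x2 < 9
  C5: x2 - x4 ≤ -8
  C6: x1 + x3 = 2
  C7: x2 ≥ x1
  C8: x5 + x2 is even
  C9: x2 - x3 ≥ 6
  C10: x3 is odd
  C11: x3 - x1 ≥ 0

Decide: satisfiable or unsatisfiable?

Unsatisfiable

Constraints 2, 3, 5, 9, and 11 give x2 − x3 ≥ 6, x3 − x1 ≥ 0, x1 − x5 ≥ -6, x5 − x4 ≥ -6, x4 − x2 ≥ 8.
Adding all 5 inequalities: the left sides telescope to 0, and the right sides sum to 6 + 0 + (-6) + (-6) + 8 = 2. So 0 ≥ 2, which is false.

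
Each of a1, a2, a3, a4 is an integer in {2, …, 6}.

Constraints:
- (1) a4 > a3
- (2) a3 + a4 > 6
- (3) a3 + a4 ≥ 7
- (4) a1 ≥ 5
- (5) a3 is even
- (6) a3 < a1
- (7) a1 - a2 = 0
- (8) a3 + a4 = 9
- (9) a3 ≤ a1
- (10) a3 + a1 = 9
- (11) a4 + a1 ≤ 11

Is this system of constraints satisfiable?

Satisfiable

One satisfying assignment is a1 = 5, a2 = 5, a3 = 4, a4 = 5.
For the less obvious constraints — constraint 2: a3 + a4 = 9; constraint 3: a3 + a4 = 9 — and the others hold by inspection.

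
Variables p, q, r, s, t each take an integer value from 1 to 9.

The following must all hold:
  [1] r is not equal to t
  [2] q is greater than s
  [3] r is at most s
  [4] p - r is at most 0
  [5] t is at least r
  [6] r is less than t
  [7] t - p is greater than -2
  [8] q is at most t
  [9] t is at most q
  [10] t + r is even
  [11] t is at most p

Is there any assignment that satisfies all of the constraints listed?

Unsatisfiable

Constraints 2, 3, 4, 8, and 11 give t ≤ p, p ≤ r, r ≤ s, s < q, q ≤ t. Chaining: t ≤ p ≤ r ≤ s < q ≤ t, which forces t < t — impossible.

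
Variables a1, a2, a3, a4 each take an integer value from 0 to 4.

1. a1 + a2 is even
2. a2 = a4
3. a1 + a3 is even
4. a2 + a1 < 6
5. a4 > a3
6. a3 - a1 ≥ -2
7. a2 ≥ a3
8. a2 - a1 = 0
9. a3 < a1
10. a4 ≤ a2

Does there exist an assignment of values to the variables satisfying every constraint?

Setting (a1, a2, a3, a4) = (2, 2, 0, 2) satisfies everything: constraint 4: a2 + a1 = 4; constraint 6: a3 - a1 = -2, and the others follow.

Satisfiable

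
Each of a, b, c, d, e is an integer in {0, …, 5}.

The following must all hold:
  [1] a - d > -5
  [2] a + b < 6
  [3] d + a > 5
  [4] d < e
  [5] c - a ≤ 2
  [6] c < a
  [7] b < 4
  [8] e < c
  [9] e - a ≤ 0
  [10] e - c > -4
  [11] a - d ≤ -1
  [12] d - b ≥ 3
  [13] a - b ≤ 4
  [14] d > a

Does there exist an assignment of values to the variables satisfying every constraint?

Unsatisfiable

Constraints 4, 6, 8, and 11 give e < c, c < a, a < d, d < e. Chaining: e < c < a < d < e, which forces e < e — impossible.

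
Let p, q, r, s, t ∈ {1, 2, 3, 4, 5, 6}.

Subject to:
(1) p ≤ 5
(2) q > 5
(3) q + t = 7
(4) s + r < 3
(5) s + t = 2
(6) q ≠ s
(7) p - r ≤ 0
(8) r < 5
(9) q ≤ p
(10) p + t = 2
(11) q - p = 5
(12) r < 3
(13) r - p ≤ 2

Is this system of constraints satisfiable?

Unsatisfiable

From constraint 2: q ≥ 6. From constraints 1 and 9: q ≤ p and p ≤ 5, so q ≤ 5. But 5 < 6, so no value of q works.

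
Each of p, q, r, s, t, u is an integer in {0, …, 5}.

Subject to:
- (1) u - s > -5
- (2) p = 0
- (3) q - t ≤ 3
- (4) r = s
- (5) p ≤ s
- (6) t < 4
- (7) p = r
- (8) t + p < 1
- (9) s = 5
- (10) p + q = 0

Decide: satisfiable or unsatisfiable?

Unsatisfiable

Constraint 2 fixes p = 0 and constraint 9 fixes s = 5. Constraints 4 and 7 give p = r = s, so p = s. But 0 ≠ 5 — contradiction.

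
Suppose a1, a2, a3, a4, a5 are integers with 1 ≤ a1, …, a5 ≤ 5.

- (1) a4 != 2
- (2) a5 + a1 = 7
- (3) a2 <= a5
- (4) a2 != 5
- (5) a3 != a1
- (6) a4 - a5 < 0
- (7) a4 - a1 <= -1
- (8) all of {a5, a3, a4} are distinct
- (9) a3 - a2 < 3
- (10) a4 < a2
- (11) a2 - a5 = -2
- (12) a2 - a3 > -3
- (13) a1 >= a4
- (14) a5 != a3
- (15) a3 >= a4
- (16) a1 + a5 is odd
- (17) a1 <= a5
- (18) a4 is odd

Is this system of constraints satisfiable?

Setting (a1, a2, a3, a4, a5) = (3, 2, 2, 1, 4) satisfies everything: constraint 2: a5 + a1 = 7; constraint 6: a4 - a5 = -3, and the others follow.

Satisfiable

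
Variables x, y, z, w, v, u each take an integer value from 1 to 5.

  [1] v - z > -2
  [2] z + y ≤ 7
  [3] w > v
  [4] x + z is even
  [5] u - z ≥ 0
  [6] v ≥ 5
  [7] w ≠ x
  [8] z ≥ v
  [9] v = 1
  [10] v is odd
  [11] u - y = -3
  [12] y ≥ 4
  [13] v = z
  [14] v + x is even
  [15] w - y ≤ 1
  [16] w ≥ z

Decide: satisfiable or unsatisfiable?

Unsatisfiable

From constraints 6 and 8: z ≥ v ≥ 5. From constraint 12: y ≥ 4. Hence z + y ≥ 9. But constraint 2 requires z + y ≤ 7, and 7 < 9. Contradiction.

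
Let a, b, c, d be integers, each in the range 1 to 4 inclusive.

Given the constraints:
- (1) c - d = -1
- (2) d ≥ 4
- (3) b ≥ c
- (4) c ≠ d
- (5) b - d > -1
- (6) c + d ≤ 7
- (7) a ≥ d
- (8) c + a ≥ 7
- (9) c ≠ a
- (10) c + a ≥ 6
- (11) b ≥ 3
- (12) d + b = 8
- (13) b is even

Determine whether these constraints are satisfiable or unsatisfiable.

One satisfying assignment is a = 4, b = 4, c = 3, d = 4.
For the less obvious constraints — constraint 1: c - d = -1; constraint 5: b - d = 0; constraint 6: c + d = 7 — and the others hold by inspection.

Satisfiable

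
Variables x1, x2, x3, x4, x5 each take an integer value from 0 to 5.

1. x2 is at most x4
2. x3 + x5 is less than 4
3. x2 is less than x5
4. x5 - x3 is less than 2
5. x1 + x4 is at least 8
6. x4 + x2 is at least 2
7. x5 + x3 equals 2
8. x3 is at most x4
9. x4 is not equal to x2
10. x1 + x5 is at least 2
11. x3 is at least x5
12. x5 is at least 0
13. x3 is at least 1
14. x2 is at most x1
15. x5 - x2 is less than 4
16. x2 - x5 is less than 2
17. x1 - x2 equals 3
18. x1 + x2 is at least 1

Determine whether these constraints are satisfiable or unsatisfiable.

Try x1 = 3, x2 = 0, x3 = 1, x4 = 5, x5 = 1.
Check constraint 2: x3 + x5 = 2; constraint 4: x5 - x3 = 0. The remaining constraints are straightforward to verify.

Satisfiable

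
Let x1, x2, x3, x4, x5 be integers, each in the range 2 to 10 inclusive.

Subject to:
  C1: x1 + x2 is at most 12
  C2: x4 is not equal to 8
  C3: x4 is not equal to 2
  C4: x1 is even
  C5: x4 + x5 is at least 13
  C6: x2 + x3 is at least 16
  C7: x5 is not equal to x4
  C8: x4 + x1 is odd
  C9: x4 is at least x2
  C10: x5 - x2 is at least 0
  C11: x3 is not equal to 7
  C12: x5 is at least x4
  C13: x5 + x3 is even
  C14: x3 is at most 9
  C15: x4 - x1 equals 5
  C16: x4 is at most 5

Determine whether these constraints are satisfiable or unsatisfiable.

Unsatisfiable

From constraints 9 and 16: x2 ≤ x4 ≤ 5. From constraint 14: x3 ≤ 9. Hence x2 + x3 ≤ 14. But constraint 6 requires x2 + x3 ≥ 16, and 16 > 14. Contradiction.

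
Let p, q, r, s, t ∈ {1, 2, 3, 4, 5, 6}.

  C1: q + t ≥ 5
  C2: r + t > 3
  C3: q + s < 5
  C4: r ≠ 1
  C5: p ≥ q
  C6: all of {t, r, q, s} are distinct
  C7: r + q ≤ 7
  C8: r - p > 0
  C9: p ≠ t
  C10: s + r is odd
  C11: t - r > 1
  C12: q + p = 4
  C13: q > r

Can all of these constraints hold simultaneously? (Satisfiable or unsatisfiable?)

Unsatisfiable

Constraints 5, 8, and 13 give p < r, r < q, q ≤ p. Chaining: p < r < q ≤ p, which forces p < p — impossible.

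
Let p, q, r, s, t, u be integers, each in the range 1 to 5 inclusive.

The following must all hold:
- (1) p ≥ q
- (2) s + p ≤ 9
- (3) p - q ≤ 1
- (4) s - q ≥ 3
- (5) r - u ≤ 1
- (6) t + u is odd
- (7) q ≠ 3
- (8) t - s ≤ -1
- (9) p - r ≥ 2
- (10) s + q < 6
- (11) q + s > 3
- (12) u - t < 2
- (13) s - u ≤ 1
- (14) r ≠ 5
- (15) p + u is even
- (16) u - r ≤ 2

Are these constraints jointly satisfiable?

Constraints 3, 4, 9, 13, and 16 give u − s ≥ -1, s − q ≥ 3, q − p ≥ -1, p − r ≥ 2, r − u ≥ -2.
Adding all 5 inequalities: the left sides telescope to 0, and the right sides sum to (-1) + 3 + (-1) + 2 + (-2) = 1. So 0 ≥ 1, which is false.

Unsatisfiable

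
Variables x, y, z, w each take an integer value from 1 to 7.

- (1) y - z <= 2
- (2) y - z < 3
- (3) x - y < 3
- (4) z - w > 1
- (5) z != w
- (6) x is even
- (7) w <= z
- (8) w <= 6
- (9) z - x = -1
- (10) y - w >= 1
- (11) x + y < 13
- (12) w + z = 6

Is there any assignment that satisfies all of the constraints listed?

One satisfying assignment is x = 6, y = 5, z = 5, w = 1.
For the less obvious constraints — constraint 1: y - z = 0; constraint 2: y - z = 0 — and the others hold by inspection.

Satisfiable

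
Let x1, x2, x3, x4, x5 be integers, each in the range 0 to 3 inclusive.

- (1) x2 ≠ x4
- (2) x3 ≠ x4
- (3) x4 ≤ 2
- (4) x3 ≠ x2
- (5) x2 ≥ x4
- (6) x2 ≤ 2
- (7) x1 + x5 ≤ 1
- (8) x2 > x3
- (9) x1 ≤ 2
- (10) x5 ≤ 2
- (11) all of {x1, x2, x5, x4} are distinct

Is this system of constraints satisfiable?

Constraints 3, 6, 9, and 10 confine each of x1, x2, x5, x4 to the 3 values {0, …, 2} (the domain already gives each ≥ 0).
Constraint 11 requires all 4 of them to be distinct, but only 3 values are available — impossible by the pigeonhole principle.

Unsatisfiable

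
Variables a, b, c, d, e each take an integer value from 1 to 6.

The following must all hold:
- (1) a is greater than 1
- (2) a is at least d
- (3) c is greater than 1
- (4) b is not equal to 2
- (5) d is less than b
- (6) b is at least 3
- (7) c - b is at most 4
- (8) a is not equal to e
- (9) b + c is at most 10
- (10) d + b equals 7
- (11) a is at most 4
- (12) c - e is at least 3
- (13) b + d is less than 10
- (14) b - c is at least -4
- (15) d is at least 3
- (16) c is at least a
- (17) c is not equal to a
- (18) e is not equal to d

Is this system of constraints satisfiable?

Satisfiable

Setting (a, b, c, d, e) = (4, 4, 6, 3, 1) satisfies everything: constraint 7: c - b = 2; constraint 9: b + c = 10, and the others follow.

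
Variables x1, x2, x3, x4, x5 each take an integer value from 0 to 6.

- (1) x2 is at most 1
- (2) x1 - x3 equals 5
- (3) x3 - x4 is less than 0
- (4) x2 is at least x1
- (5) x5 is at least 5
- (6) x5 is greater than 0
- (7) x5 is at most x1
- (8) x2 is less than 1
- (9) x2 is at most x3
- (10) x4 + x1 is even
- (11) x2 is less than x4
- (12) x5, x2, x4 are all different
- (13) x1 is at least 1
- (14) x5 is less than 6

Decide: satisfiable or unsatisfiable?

Unsatisfiable

From constraints 5 and 7: x1 ≥ x5 and x5 ≥ 5, so x1 ≥ 5. From constraints 1 and 4: x1 ≤ x2 and x2 ≤ 1, so x1 ≤ 1. But 1 < 5, so no value of x1 works.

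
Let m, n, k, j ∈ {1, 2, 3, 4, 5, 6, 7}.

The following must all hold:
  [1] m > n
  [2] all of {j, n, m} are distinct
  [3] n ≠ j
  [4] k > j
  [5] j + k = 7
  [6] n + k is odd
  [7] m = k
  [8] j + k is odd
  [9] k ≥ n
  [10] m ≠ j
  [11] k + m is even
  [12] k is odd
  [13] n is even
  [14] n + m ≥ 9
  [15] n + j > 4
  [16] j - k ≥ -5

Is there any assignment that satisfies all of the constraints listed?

One satisfying assignment is m = 5, n = 4, k = 5, j = 2.
For the less obvious constraints — constraint 5: j + k = 7; constraint 14: n + m = 9 — and the others hold by inspection.

Satisfiable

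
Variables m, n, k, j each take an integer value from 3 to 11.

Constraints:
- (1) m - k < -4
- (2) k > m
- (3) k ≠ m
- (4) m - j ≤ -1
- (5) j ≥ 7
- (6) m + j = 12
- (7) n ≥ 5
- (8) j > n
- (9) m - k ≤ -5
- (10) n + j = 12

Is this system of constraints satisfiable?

Satisfiable

Setting (m, n, k, j) = (5, 5, 10, 7) satisfies everything: constraint 1: m - k = -5; constraint 4: m - j = -2, and the others follow.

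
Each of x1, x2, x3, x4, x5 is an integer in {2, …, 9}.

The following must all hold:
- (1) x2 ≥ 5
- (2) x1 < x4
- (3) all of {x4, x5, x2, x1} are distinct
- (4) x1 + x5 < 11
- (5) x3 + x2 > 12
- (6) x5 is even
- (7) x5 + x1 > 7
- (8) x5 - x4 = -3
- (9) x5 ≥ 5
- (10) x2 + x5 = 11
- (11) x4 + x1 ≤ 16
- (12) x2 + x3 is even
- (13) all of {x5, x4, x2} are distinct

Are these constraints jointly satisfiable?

Satisfiable

Try x1 = 4, x2 = 5, x3 = 9, x4 = 9, x5 = 6.
Check constraint 4: x1 + x5 = 10; constraint 5: x3 + x2 = 14. The remaining constraints are straightforward to verify.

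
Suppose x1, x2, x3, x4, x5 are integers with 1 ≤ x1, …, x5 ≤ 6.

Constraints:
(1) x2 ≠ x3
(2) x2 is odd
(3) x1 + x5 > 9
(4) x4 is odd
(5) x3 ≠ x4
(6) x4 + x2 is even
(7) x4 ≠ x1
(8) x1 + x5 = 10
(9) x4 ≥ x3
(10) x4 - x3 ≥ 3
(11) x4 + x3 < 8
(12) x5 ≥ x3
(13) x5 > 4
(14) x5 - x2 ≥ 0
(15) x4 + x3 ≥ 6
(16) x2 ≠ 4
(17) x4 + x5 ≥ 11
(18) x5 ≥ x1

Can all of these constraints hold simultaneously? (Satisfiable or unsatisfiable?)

Take x1 = 4, x2 = 5, x3 = 1, x4 = 5, x5 = 6. Then constraint 3: x1 + x5 = 10; constraint 8: x1 + x5 = 10; constraint 10: x4 - x3 = 4, and every other listed constraint is also met.

Satisfiable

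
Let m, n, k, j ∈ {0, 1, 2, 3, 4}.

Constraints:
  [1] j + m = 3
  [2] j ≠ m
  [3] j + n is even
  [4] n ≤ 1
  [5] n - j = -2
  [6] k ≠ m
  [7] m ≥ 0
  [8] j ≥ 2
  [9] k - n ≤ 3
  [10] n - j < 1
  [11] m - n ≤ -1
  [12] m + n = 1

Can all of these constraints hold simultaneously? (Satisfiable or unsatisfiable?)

Satisfiable

One satisfying assignment is m = 0, n = 1, k = 3, j = 3.
For the less obvious constraints — constraint 1: j + m = 3; constraint 5: n - j = -2 — and the others hold by inspection.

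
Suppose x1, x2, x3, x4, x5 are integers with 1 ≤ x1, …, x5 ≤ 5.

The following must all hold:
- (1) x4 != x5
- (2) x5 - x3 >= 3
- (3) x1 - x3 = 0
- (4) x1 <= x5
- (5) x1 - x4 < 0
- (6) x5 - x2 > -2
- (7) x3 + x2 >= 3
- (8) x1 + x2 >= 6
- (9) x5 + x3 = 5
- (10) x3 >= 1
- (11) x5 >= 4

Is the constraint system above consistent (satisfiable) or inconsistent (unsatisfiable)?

Satisfiable

Try x1 = 1, x2 = 5, x3 = 1, x4 = 3, x5 = 4.
Check constraint 2: x5 - x3 = 3; constraint 3: x1 - x3 = 0; constraint 5: x1 - x4 = -2. The remaining constraints are straightforward to verify.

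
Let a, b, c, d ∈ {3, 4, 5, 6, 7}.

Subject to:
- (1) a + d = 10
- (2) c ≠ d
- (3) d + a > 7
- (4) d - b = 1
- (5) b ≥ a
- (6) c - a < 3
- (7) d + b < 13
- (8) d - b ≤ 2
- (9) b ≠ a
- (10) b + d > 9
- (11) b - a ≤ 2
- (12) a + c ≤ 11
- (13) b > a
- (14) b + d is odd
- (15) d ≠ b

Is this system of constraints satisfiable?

Take a = 4, b = 5, c = 4, d = 6. Then constraint 1: a + d = 10; constraint 3: d + a = 10, and every other listed constraint is also met.

Satisfiable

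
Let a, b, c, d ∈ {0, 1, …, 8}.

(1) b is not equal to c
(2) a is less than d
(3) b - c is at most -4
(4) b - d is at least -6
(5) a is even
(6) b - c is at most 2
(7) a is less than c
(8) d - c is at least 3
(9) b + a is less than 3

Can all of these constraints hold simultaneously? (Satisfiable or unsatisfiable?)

Constraints 3, 4, and 8 give d − c ≥ 3, c − b ≥ 4, b − d ≥ -6.
Adding all 3 inequalities: the left sides telescope to 0, and the right sides sum to 3 + 4 + (-6) = 1. So 0 ≥ 1, which is false.

Unsatisfiable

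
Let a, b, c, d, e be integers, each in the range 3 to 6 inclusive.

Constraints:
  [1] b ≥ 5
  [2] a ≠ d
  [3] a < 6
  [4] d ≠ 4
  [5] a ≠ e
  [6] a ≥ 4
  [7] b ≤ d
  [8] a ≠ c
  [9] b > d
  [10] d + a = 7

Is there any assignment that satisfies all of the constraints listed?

From constraints 1 and 7: d ≥ b ≥ 5. From constraint 6: a ≥ 4. Hence d + a ≥ 9. But constraint 10 requires d + a = 7, and 7 < 9. Contradiction.

Unsatisfiable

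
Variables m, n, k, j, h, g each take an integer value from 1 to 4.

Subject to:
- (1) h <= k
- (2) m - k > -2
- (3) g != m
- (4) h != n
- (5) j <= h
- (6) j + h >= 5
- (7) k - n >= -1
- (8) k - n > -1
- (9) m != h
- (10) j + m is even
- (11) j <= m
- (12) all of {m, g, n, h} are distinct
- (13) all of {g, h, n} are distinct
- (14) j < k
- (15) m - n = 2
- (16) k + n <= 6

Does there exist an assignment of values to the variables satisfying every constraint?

Setting (m, n, k, j, h, g) = (4, 2, 4, 2, 3, 1) satisfies everything: constraint 2: m - k = 0; constraint 6: j + h = 5, and the others follow.

Satisfiable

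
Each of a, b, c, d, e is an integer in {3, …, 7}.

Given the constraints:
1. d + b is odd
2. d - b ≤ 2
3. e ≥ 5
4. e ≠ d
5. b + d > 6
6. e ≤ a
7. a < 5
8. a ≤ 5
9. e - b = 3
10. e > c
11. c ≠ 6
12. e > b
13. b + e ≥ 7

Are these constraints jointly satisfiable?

Unsatisfiable

From constraints 3 and 6: a ≥ e and e ≥ 5, so a ≥ 5. From constraint 7: a ≤ 4. But 4 < 5, so no value of a works.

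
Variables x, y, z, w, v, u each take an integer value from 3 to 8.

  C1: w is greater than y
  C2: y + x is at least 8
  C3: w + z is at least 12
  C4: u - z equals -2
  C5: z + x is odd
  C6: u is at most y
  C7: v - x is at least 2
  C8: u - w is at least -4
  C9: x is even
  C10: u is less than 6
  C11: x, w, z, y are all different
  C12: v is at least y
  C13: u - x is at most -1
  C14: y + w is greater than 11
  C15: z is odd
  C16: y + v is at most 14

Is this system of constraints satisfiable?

Satisfiable

Try x = 4, y = 6, z = 5, w = 7, v = 8, u = 3.
Check constraint 2: y + x = 10; constraint 3: w + z = 12; constraint 4: u - z = -2. The remaining constraints are straightforward to verify.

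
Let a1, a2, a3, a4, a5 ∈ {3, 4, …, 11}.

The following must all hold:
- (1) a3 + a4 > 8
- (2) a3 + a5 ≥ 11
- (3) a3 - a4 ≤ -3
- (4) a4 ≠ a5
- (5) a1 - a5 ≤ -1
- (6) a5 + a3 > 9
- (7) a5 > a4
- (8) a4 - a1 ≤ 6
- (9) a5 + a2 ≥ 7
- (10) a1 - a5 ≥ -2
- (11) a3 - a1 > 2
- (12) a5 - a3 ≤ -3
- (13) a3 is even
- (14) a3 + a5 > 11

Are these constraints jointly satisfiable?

Constraints 3, 5, 8, and 12 give a1 − a4 ≥ -6, a4 − a3 ≥ 3, a3 − a5 ≥ 3, a5 − a1 ≥ 1.
Adding all 4 inequalities: the left sides telescope to 0, and the right sides sum to (-6) + 3 + 3 + 1 = 1. So 0 ≥ 1, which is false.

Unsatisfiable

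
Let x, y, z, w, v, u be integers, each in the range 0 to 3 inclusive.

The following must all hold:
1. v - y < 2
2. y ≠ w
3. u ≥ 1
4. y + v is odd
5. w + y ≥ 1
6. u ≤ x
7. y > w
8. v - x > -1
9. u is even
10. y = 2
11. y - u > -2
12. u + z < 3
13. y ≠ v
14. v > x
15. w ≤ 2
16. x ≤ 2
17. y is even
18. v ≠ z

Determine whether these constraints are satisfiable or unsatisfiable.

Satisfiable

Take x = 2, y = 2, z = 0, w = 0, v = 3, u = 2. Then constraint 1: v - y = 1; constraint 5: w + y = 2, and every other listed constraint is also met.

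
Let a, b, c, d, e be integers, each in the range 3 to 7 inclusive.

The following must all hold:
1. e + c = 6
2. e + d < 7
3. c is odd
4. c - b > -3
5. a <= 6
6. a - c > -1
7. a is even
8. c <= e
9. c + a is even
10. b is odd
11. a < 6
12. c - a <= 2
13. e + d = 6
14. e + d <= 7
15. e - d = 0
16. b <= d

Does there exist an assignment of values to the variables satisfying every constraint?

Constraint 3 makes c odd and constraint 7 makes a even, so c + a must be odd. Constraint 9 says c + a is even — contradiction.

Unsatisfiable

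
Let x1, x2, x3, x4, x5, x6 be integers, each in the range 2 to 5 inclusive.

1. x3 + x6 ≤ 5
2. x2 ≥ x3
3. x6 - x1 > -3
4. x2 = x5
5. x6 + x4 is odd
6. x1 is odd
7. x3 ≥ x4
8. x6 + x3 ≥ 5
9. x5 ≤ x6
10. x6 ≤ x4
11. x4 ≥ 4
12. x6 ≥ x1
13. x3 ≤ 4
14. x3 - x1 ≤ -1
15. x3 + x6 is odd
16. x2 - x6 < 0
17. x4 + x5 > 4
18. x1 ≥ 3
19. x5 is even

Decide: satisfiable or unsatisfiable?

Unsatisfiable

From constraints 7 and 11: x3 ≥ x4 ≥ 4. From constraints 12 and 18: x6 ≥ x1 ≥ 3. Hence x3 + x6 ≥ 7. But constraint 1 requires x3 + x6 ≤ 5, and 5 < 7. Contradiction.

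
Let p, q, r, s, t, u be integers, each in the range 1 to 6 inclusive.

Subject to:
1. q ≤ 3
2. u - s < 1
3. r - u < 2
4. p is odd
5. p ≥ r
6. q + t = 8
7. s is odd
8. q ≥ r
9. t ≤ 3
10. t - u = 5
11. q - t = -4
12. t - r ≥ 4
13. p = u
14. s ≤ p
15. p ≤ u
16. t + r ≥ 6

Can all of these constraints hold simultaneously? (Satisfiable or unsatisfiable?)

From constraint 1: q ≤ 3. From constraint 9: t ≤ 3. Hence q + t ≤ 6. But constraint 6 requires q + t = 8, and 8 > 6. Contradiction.

Unsatisfiable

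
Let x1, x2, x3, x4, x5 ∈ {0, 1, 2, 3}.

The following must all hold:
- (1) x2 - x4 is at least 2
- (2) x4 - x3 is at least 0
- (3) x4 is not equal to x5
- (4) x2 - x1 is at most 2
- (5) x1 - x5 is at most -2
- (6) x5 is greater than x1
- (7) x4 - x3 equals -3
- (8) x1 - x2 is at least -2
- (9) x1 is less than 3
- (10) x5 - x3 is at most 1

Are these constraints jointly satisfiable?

Constraints 1, 2, 4, 5, and 10 give x3 − x5 ≥ -1, x5 − x1 ≥ 2, x1 − x2 ≥ -2, x2 − x4 ≥ 2, x4 − x3 ≥ 0.
Adding all 5 inequalities: the left sides telescope to 0, and the right sides sum to (-1) + 2 + (-2) + 2 + 0 = 1. So 0 ≥ 1, which is false.

Unsatisfiable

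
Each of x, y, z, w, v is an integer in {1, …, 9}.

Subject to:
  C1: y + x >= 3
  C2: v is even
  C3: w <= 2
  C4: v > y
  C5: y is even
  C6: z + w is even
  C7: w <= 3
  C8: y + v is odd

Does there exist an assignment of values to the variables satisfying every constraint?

Unsatisfiable

Constraint 5 makes y even and constraint 2 makes v even, so y + v must be even. Constraint 8 says y + v is odd — contradiction.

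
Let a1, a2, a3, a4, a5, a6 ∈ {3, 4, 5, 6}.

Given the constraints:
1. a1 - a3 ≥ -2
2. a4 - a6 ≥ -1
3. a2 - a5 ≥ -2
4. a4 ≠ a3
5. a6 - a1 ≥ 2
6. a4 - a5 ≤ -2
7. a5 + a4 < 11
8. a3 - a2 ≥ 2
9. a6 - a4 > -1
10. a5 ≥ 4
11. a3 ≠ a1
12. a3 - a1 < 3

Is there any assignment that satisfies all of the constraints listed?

Constraints 1, 2, 3, 5, 6, and 8 give a5 − a4 ≥ 2, a4 − a6 ≥ -1, a6 − a1 ≥ 2, a1 − a3 ≥ -2, a3 − a2 ≥ 2, a2 − a5 ≥ -2.
Adding all 6 inequalities: the left sides telescope to 0, and the right sides sum to 2 + (-1) + 2 + (-2) + 2 + (-2) = 1. So 0 ≥ 1, which is false.

Unsatisfiable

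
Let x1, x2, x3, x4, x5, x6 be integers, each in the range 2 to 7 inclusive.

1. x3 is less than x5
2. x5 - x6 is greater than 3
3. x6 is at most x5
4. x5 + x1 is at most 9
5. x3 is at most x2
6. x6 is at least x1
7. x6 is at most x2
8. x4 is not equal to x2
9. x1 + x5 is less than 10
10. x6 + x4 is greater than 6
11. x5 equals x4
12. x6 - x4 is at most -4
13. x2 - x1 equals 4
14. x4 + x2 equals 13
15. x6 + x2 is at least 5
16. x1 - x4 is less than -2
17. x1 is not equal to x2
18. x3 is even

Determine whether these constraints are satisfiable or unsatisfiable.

Satisfiable

Take x1 = 2, x2 = 6, x3 = 4, x4 = 7, x5 = 7, x6 = 2. Then constraint 2: x5 - x6 = 5; constraint 4: x5 + x1 = 9, and every other listed constraint is also met.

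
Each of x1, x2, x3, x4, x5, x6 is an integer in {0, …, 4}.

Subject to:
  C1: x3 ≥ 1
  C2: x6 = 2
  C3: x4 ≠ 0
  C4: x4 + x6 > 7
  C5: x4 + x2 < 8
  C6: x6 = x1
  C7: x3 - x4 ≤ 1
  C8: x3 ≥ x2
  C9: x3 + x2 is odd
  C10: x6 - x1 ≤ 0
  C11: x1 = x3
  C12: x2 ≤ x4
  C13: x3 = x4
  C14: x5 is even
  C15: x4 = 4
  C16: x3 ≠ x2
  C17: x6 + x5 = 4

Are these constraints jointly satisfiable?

Unsatisfiable

Constraint 2 fixes x6 = 2 and constraint 15 fixes x4 = 4. Constraints 6, 11, and 13 give x6 = x1 = x3 = x4, so x6 = x4. But 2 ≠ 4 — contradiction.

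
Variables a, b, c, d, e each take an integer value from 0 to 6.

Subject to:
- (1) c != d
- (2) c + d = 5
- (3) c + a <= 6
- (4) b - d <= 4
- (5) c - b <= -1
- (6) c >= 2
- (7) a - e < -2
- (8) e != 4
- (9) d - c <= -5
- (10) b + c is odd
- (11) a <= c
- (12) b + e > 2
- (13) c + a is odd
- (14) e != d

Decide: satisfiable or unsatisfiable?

Unsatisfiable

Constraints 4, 5, and 9 give c − d ≥ 5, d − b ≥ -4, b − c ≥ 1.
Adding all 3 inequalities: the left sides telescope to 0, and the right sides sum to 5 + (-4) + 1 = 2. So 0 ≥ 2, which is false.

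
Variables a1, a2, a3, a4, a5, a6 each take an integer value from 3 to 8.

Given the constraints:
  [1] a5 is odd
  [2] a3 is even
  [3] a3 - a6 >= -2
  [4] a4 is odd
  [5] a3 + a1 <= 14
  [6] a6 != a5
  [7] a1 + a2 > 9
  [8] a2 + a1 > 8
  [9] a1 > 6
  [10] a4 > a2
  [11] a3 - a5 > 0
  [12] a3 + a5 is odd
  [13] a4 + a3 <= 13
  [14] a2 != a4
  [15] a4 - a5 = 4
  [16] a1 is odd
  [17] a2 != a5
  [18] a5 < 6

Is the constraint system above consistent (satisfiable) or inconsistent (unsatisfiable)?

Satisfiable

Try a1 = 7, a2 = 4, a3 = 6, a4 = 7, a5 = 3, a6 = 6.
Check constraint 3: a3 - a6 = 0; constraint 5: a3 + a1 = 13. The remaining constraints are straightforward to verify.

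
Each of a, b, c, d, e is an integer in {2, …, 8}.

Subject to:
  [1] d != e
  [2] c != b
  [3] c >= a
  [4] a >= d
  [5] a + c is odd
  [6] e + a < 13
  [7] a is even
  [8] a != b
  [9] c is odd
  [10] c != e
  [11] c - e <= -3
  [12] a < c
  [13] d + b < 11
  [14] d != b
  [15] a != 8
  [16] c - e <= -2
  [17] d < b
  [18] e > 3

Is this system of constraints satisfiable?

Satisfiable

One satisfying assignment is a = 2, b = 7, c = 3, d = 2, e = 8.
For the less obvious constraints — constraint 6: e + a = 10; constraint 11: c - e = -5; constraint 13: d + b = 9 — and the others hold by inspection.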